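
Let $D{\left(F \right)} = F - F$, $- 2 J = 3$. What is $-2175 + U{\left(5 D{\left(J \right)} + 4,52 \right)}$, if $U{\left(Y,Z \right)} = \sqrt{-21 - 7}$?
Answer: $-2175 + 2 i \sqrt{7} \approx -2175.0 + 5.2915 i$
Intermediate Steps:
$J = - \frac{3}{2}$ ($J = \left(- \frac{1}{2}\right) 3 = - \frac{3}{2} \approx -1.5$)
$D{\left(F \right)} = 0$
$U{\left(Y,Z \right)} = 2 i \sqrt{7}$ ($U{\left(Y,Z \right)} = \sqrt{-28} = 2 i \sqrt{7}$)
$-2175 + U{\left(5 D{\left(J \right)} + 4,52 \right)} = -2175 + 2 i \sqrt{7}$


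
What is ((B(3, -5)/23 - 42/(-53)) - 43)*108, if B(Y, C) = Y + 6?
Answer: -5505192/1219 ≈ -4516.2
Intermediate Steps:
B(Y, C) = 6 + Y
((B(3, -5)/23 - 42/(-53)) - 43)*108 = (((6 + 3)/23 - 42/(-53)) - 43)*108 = ((9*(1/23) - 42*(-1/53)) - 43)*108 = ((9/23 + 42/53) - 43)*108 = (1443/1219 - 43)*108 = -50974/1219*108 = -5505192/1219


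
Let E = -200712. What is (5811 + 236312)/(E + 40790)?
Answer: -34589/22846 ≈ -1.5140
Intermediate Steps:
(5811 + 236312)/(E + 40790) = (5811 + 236312)/(-200712 + 40790) = 242123/(-159922) = 242123*(-1/159922) = -34589/22846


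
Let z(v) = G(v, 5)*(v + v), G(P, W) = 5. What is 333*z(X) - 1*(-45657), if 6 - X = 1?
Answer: 62307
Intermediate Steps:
X = 5 (X = 6 - 1*1 = 6 - 1 = 5)
z(v) = 10*v (z(v) = 5*(v + v) = 5*(2*v) = 10*v)
333*z(X) - 1*(-45657) = 333*(10*5) - 1*(-45657) = 333*50 + 45657 = 16650 + 45657 = 62307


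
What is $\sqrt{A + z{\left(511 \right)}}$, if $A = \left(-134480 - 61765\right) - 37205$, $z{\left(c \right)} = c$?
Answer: $i \sqrt{232939} \approx 482.64 i$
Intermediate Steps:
$A = -233450$ ($A = -196245 - 37205 = -233450$)
$\sqrt{A + z{\left(511 \right)}} = \sqrt{-233450 + 511} = \sqrt{-232939} = i \sqrt{232939}$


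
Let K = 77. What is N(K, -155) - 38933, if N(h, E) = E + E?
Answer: -39243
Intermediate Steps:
N(h, E) = 2*E
N(K, -155) - 38933 = 2*(-155) - 38933 = -310 - 38933 = -39243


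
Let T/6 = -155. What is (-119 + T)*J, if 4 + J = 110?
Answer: -111194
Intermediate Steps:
T = -930 (T = 6*(-155) = -930)
J = 106 (J = -4 + 110 = 106)
(-119 + T)*J = (-119 - 930)*106 = -1049*106 = -111194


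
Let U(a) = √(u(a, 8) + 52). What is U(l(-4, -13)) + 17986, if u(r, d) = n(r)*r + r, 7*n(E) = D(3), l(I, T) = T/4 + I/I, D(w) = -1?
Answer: 17986 + √9814/14 ≈ 17993.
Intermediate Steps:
l(I, T) = 1 + T/4 (l(I, T) = T*(¼) + 1 = T/4 + 1 = 1 + T/4)
n(E) = -⅐ (n(E) = (⅐)*(-1) = -⅐)
u(r, d) = 6*r/7 (u(r, d) = -r/7 + r = 6*r/7)
U(a) = √(52 + 6*a/7) (U(a) = √(6*a/7 + 52) = √(52 + 6*a/7))
U(l(-4, -13)) + 17986 = √(2548 + 42*(1 + (¼)*(-13)))/7 + 17986 = √(2548 + 42*(1 - 13/4))/7 + 17986 = √(2548 + 42*(-9/4))/7 + 17986 = √(2548 - 189/2)/7 + 17986 = √(4907/2)/7 + 17986 = (√9814/2)/7 + 17986 = √9814/14 + 17986 = 17986 + √9814/14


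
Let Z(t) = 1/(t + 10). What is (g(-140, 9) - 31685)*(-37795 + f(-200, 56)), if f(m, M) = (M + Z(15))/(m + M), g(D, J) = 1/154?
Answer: 221306622827363/184800 ≈ 1.1975e+9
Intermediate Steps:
Z(t) = 1/(10 + t)
g(D, J) = 1/154
f(m, M) = (1/25 + M)/(M + m) (f(m, M) = (M + 1/(10 + 15))/(m + M) = (M + 1/25)/(M + m) = (1/25 + M)/(M + m))
(g(-140, 9) - 31685)*(-37795 + f(-200, 56)) = (1/154 - 31685)*(-37795 + (1/25 + 56)/(56 - 200)) = -4879489*(-37795 + (1401/25)/(-144))/154 = -4879489*(-37795 - 1/144*1401/25)/154 = -4879489*(-37795 - 467/1200)/154 = -4879489/154*(-45354467/1200) = 221306622827363/184800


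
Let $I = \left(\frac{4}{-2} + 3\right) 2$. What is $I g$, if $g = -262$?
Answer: $-524$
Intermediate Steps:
$I = 2$ ($I = \left(4 \left(- \frac{1}{2}\right) + 3\right) 2 = \left(-2 + 3\right) 2 = 1 \cdot 2 = 2$)
$I g = 2 \left(-262\right) = -524$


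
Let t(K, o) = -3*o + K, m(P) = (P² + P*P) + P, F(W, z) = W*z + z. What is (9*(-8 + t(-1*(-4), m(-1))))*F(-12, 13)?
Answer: 9009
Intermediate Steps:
F(W, z) = z + W*z
m(P) = P + 2*P² (m(P) = (P² + P²) + P = 2*P² + P = P + 2*P²)
t(K, o) = K - 3*o
(9*(-8 + t(-1*(-4), m(-1))))*F(-12, 13) = (9*(-8 + (-1*(-4) - (-3)*(1 + 2*(-1)))))*(13*(1 - 12)) = (9*(-8 + (4 - (-3)*(1 - 2))))*(13*(-11)) = (9*(-8 + (4 - (-3)*(-1))))*(-143) = (9*(-8 + (4 - 3*1)))*(-143) = (9*(-8 + (4 - 3)))*(-143) = (9*(-8 + 1))*(-143) = (9*(-7))*(-143) = -63*(-143) = 9009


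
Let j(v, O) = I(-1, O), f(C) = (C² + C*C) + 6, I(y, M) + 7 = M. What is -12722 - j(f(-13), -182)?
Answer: -12533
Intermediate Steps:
I(y, M) = -7 + M
f(C) = 6 + 2*C² (f(C) = (C² + C²) + 6 = 2*C² + 6 = 6 + 2*C²)
j(v, O) = -7 + O
-12722 - j(f(-13), -182) = -12722 - (-7 - 182) = -12722 - 1*(-189) = -12722 + 189 = -12533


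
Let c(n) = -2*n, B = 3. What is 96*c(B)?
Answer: -576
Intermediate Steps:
96*c(B) = 96*(-2*3) = 96*(-6) = -576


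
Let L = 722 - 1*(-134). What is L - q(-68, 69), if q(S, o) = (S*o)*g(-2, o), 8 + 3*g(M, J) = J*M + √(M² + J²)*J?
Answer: -227488 + 107916*√4765 ≈ 7.2218e+6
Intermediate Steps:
g(M, J) = -8/3 + J*M/3 + J*√(J² + M²)/3 (g(M, J) = -8/3 + (J*M + √(M² + J²)*J)/3 = -8/3 + (J*M + √(J² + M²)*J)/3 = -8/3 + (J*M + J*√(J² + M²))/3 = -8/3 + (J*M/3 + J*√(J² + M²)/3) = -8/3 + J*M/3 + J*√(J² + M²)/3)
q(S, o) = S*o*(-8/3 - 2*o/3 + o*√(4 + o²)/3) (q(S, o) = (S*o)*(-8/3 + (⅓)*o*(-2) + o*√(o² + (-2)²)/3) = (S*o)*(-8/3 - 2*o/3 + o*√(o² + 4)/3) = (S*o)*(-8/3 - 2*o/3 + o*√(4 + o²)/3) = S*o*(-8/3 - 2*o/3 + o*√(4 + o²)/3))
L = 856 (L = 722 + 134 = 856)
L - q(-68, 69) = 856 - (-68)*69*(-8 - 2*69 + 69*√(4 + 69²))/3 = 856 - (-68)*69*(-8 - 138 + 69*√(4 + 4761))/3 = 856 - (-68)*69*(-8 - 138 + 69*√4765)/3 = 856 - (-68)*69*(-146 + 69*√4765)/3 = 856 - (228344 - 107916*√4765) = 856 + (-228344 + 107916*√4765) = -227488 + 107916*√4765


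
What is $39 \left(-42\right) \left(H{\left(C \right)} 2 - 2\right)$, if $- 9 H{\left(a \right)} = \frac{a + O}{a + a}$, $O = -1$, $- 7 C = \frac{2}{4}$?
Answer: $6006$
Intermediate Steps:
$C = - \frac{1}{14}$ ($C = - \frac{2 \cdot \frac{1}{4}}{7} = \left(- \frac{1}{7}\right) \frac{1}{2} = - \frac{1}{14} \approx -0.071429$)
$H{\left(a \right)} = - \frac{-1 + a}{18 a}$ ($H{\left(a \right)} = - \frac{\left(a - 1\right) \frac{1}{a + a}}{9} = - \frac{\left(-1 + a\right) \frac{1}{2 a}}{9} = - \frac{\frac{1}{2} \frac{1}{a} \left(-1 + a\right)}{9} = - \frac{-1 + a}{18 a}$)
$39 \left(-42\right) \left(H{\left(C \right)} 2 - 2\right) = 39 \left(-42\right) \left(\frac{1 - - \frac{1}{14}}{18 \left(- \frac{1}{14}\right)} 2 - 2\right) = - 1638 \left(\frac{1}{18} \left(-14\right) \left(1 + \frac{1}{14}\right) 2 - 2\right) = - 1638 \left(\frac{1}{18} \left(-14\right) \frac{15}{14} \cdot 2 - 2\right) = - 1638 \left(\left(- \frac{5}{6}\right) 2 - 2\right) = - 1638 \left(- \frac{5}{3} - 2\right) = \left(-1638\right) \left(- \frac{11}{3}\right) = 6006$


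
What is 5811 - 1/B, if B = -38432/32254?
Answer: 111680303/19216 ≈ 5811.8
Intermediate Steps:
B = -19216/16127 (B = -38432*1/32254 = -19216/16127 ≈ -1.1915)
5811 - 1/B = 5811 - 1/(-19216/16127) = 5811 - 1*(-16127/19216) = 5811 + 16127/19216 = 111680303/19216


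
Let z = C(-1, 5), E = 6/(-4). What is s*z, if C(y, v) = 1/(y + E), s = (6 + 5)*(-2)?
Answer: 44/5 ≈ 8.8000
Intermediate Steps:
E = -3/2 (E = 6*(-¼) = -3/2 ≈ -1.5000)
s = -22 (s = 11*(-2) = -22)
C(y, v) = 1/(-3/2 + y) (C(y, v) = 1/(y - 3/2) = 1/(-3/2 + y))
z = -⅖ (z = 2/(-3 + 2*(-1)) = 2/(-3 - 2) = 2/(-5) = 2*(-⅕) = -⅖ ≈ -0.40000)
s*z = -22*(-⅖) = 44/5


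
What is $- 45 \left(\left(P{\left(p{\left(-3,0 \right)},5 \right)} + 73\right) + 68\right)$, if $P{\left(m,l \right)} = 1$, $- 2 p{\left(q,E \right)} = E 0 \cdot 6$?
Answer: $-6390$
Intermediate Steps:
$p{\left(q,E \right)} = 0$ ($p{\left(q,E \right)} = - \frac{E 0 \cdot 6}{2} = - \frac{0 \cdot 6}{2} = \left(- \frac{1}{2}\right) 0 = 0$)
$- 45 \left(\left(P{\left(p{\left(-3,0 \right)},5 \right)} + 73\right) + 68\right) = - 45 \left(\left(1 + 73\right) + 68\right) = - 45 \left(74 + 68\right) = \left(-45\right) 142 = -6390$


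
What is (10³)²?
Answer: 1000000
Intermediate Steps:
(10³)² = 1000² = 1000000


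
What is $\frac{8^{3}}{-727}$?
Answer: $- \frac{512}{727} \approx -0.70426$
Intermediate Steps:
$\frac{8^{3}}{-727} = 512 \left(- \frac{1}{727}\right) = - \frac{512}{727}$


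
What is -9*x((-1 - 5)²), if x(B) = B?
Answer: -324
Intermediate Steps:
-9*x((-1 - 5)²) = -9*(-1 - 5)² = -9*(-6)² = -9*36 = -324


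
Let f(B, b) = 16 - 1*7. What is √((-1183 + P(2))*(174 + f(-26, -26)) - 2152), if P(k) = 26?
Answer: I*√213883 ≈ 462.47*I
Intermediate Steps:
f(B, b) = 9 (f(B, b) = 16 - 7 = 9)
√((-1183 + P(2))*(174 + f(-26, -26)) - 2152) = √((-1183 + 26)*(174 + 9) - 2152) = √(-1157*183 - 2152) = √(-211731 - 2152) = √(-213883) = I*√213883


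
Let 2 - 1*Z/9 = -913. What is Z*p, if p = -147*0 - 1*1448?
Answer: -11924280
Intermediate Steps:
Z = 8235 (Z = 18 - 9*(-913) = 18 + 8217 = 8235)
p = -1448 (p = 0 - 1448 = -1448)
Z*p = 8235*(-1448) = -11924280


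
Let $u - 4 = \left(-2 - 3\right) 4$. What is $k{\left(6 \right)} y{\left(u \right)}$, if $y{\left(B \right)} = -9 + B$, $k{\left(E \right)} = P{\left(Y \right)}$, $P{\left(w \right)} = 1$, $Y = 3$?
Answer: $-25$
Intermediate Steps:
$k{\left(E \right)} = 1$
$u = -16$ ($u = 4 + \left(-2 - 3\right) 4 = 4 - 20 = -16$)
$k{\left(6 \right)} y{\left(u \right)} = 1 \left(-9 - 16\right) = 1 \left(-25\right) = -25$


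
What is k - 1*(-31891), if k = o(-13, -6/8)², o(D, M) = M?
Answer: 510265/16 ≈ 31892.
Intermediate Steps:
k = 9/16 (k = (-6/8)² = (-6*⅛)² = (-¾)² = 9/16 ≈ 0.56250)
k - 1*(-31891) = 9/16 - 1*(-31891) = 9/16 + 31891 = 510265/16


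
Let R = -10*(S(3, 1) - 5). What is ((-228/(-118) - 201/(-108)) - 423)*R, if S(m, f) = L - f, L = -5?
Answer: -48971725/1062 ≈ -46113.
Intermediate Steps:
S(m, f) = -5 - f
R = 110 (R = -10*((-5 - 1*1) - 5) = -10*((-5 - 1) - 5) = -10*(-6 - 5) = -10*(-11) = 110)
((-228/(-118) - 201/(-108)) - 423)*R = ((-228/(-118) - 201/(-108)) - 423)*110 = ((-228*(-1/118) - 201*(-1/108)) - 423)*110 = ((114/59 + 67/36) - 423)*110 = (8057/2124 - 423)*110 = -890395/2124*110 = -48971725/1062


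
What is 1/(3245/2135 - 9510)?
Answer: -427/4060121 ≈ -0.00010517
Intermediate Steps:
1/(3245/2135 - 9510) = 1/(3245*(1/2135) - 9510) = 1/(649/427 - 9510) = 1/(-4060121/427) = -427/4060121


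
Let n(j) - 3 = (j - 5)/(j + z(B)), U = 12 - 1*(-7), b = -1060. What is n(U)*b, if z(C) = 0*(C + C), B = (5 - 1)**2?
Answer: -75260/19 ≈ -3961.1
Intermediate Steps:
B = 16 (B = 4**2 = 16)
z(C) = 0 (z(C) = 0*(2*C) = 0)
U = 19 (U = 12 + 7 = 19)
n(j) = 3 + (-5 + j)/j (n(j) = 3 + (j - 5)/(j + 0) = 3 + (-5 + j)/j)
n(U)*b = (4 - 5/19)*(-1060) = (71/19)*(-1060) = -75260/19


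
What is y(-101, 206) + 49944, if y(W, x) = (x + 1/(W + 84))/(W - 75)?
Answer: 149428947/2992 ≈ 49943.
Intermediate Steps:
y(W, x) = (x + 1/(84 + W))/(-75 + W)
y(-101, 206) + 49944 = (1 + 84*206 - 101*206)/(-6300 + (-101)**2 + 9*(-101)) + 49944 = (1 + 17304 - 20806)/(-6300 + 10201 - 909) + 49944 = -3501/2992 + 49944 = 149428947/2992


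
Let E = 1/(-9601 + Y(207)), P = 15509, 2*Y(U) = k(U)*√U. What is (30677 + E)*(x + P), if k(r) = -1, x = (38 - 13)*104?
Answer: 204833054111616385/368716597 + 108654*√23/368716597 ≈ 5.5553e+8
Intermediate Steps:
x = 2600 (x = 25*104 = 2600)
Y(U) = -√U/2 (Y(U) = (-√U)/2 = -√U/2)
E = 1/(-9601 - 3*√23/2) ≈ -0.00010408
(30677 + E)*(x + P) = (30677 + (-38404/368716597 + 6*√23/368716597))*(2600 + 15509) = (11311119007765/368716597 + 6*√23/368716597)*18109 = 204833054111616385/368716597 + 108654*√23/368716597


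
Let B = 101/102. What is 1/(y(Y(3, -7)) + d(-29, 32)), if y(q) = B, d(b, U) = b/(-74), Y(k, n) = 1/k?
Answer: 1887/2608 ≈ 0.72354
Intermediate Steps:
d(b, U) = -b/74 (d(b, U) = b*(-1/74) = -b/74)
B = 101/102 (B = 101*(1/102) = 101/102 ≈ 0.99020)
y(q) = 101/102
1/(y(Y(3, -7)) + d(-29, 32)) = 1/(101/102 - 1/74*(-29)) = 1/(101/102 + 29/74) = 1/(2608/1887) = 1887/2608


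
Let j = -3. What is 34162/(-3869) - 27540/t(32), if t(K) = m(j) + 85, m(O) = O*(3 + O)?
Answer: -1287718/3869 ≈ -332.83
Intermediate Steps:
t(K) = 85 (t(K) = -3*(3 - 3) + 85 = -3*0 + 85 = 0 + 85 = 85)
34162/(-3869) - 27540/t(32) = 34162/(-3869) - 27540/85 = 34162*(-1/3869) - 27540*1/85 = -34162/3869 - 324 = -1287718/3869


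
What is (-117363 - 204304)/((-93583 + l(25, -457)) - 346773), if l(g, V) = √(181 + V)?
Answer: 35411998363/48478351753 + 321667*I*√69/96956703506 ≈ 0.73047 + 2.7558e-5*I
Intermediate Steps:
(-117363 - 204304)/((-93583 + l(25, -457)) - 346773) = (-117363 - 204304)/((-93583 + √(181 - 457)) - 346773) = -321667/((-93583 + √(-276)) - 346773) = -321667/((-93583 + 2*I*√69) - 346773) = -321667/(-440356 + 2*I*√69)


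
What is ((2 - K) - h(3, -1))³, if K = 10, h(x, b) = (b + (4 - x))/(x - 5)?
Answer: -512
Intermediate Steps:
h(x, b) = (4 + b - x)/(-5 + x)
((2 - K) - h(3, -1))³ = ((2 - 1*10) - (4 - 1 - 1*3)/(-5 + 3))³ = ((2 - 10) - (4 - 1 - 3)/(-2))³ = (-8 - (-1)*0/2)³ = (-8 - 1*0)³ = (-8 + 0)³ = (-8)³ = -512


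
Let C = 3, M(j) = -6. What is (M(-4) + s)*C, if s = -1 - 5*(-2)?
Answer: 9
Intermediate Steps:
s = 9 (s = -1 + 10 = 9)
(M(-4) + s)*C = (-6 + 9)*3 = 3*3 = 9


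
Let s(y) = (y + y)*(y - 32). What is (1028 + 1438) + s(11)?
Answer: 2004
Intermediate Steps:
s(y) = 2*y*(-32 + y) (s(y) = (2*y)*(-32 + y) = 2*y*(-32 + y))
(1028 + 1438) + s(11) = (1028 + 1438) + 2*11*(-32 + 11) = 2466 + 2*11*(-21) = 2466 - 462 = 2004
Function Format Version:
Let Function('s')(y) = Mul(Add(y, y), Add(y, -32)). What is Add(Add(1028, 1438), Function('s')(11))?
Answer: 2004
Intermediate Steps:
Function('s')(y) = Mul(2, y, Add(-32, y)) (Function('s')(y) = Mul(Mul(2, y), Add(-32, y)) = Mul(2, y, Add(-32, y)))
Add(Add(1028, 1438), Function('s')(11)) = Add(Add(1028, 1438), Mul(2, 11, Add(-32, 11))) = Add(2466, Mul(2, 11, -21)) = Add(2466, -462) = 2004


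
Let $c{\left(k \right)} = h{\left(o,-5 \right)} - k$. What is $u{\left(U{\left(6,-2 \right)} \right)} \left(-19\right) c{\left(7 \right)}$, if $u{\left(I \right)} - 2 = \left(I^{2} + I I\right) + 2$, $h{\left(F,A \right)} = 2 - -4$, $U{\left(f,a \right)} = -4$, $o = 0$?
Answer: $684$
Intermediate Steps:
$h{\left(F,A \right)} = 6$ ($h{\left(F,A \right)} = 2 + 4 = 6$)
$c{\left(k \right)} = 6 - k$
$u{\left(I \right)} = 4 + 2 I^{2}$ ($u{\left(I \right)} = 2 + \left(\left(I^{2} + I I\right) + 2\right) = 2 + \left(\left(I^{2} + I^{2}\right) + 2\right) = 2 + \left(2 I^{2} + 2\right) = 2 + \left(2 + 2 I^{2}\right) = 4 + 2 I^{2}$)
$u{\left(U{\left(6,-2 \right)} \right)} \left(-19\right) c{\left(7 \right)} = \left(4 + 2 \left(-4\right)^{2}\right) \left(-19\right) \left(6 - 7\right) = \left(4 + 2 \cdot 16\right) \left(-19\right) \left(6 - 7\right) = \left(4 + 32\right) \left(-19\right) \left(-1\right) = 36 \left(-19\right) \left(-1\right) = \left(-684\right) \left(-1\right) = 684$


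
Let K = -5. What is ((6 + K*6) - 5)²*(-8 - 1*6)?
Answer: -11774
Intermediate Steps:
((6 + K*6) - 5)²*(-8 - 1*6) = ((6 - 5*6) - 5)²*(-8 - 1*6) = ((6 - 30) - 5)²*(-8 - 6) = (-24 - 5)²*(-14) = (-29)²*(-14) = 841*(-14) = -11774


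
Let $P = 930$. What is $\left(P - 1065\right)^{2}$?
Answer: $18225$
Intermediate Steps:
$\left(P - 1065\right)^{2} = \left(930 - 1065\right)^{2} = \left(-135\right)^{2} = 18225$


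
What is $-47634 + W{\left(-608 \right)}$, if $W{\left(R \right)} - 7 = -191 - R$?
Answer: $-47210$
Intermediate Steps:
$W{\left(R \right)} = -184 - R$ ($W{\left(R \right)} = 7 - \left(191 + R\right) = -184 - R$)
$-47634 + W{\left(-608 \right)} = -47634 - -424 = -47634 + \left(-184 + 608\right) = -47634 + 424 = -47210$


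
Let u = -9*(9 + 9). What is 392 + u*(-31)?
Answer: 5414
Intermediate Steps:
u = -162 (u = -9*18 = -162)
392 + u*(-31) = 392 - 162*(-31) = 392 + 5022 = 5414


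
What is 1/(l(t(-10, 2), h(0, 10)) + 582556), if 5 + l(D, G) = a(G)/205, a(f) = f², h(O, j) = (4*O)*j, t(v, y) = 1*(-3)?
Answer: 1/582551 ≈ 1.7166e-6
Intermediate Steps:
t(v, y) = -3
h(O, j) = 4*O*j
l(D, G) = -5 + G²/205
1/(l(t(-10, 2), h(0, 10)) + 582556) = 1/((-5 + (4*0*10)²/205) + 582556) = 1/((-5 + (1/205)*0²) + 582556) = 1/((-5 + (1/205)*0) + 582556) = 1/((-5 + 0) + 582556) = 1/(-5 + 582556) = 1/582551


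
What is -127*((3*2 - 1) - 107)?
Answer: 12954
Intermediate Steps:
-127*((3*2 - 1) - 107) = -127*((6 - 1) - 107) = -127*(5 - 107) = -127*(-102) = 12954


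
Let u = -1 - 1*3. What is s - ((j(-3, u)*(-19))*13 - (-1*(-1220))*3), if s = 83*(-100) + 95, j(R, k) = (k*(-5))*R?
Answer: -19365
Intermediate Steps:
u = -4 (u = -1 - 3 = -4)
j(R, k) = -5*R*k (j(R, k) = (-5*k)*R = -5*R*k)
s = -8205 (s = -8300 + 95 = -8205)
s - ((j(-3, u)*(-19))*13 - (-1*(-1220))*3) = -8205 - ((-5*(-3)*(-4)*(-19))*13 - (-1*(-1220))*3) = -8205 - (-60*(-19)*13 - 1220*3) = -8205 - (1140*13 - 1*3660) = -8205 - (14820 - 3660) = -8205 - 1*11160 = -8205 - 11160 = -19365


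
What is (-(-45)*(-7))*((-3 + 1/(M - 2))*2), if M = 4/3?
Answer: 2835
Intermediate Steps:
M = 4/3 (M = 4*(⅓) = 4/3 ≈ 1.3333)
(-(-45)*(-7))*((-3 + 1/(M - 2))*2) = (-(-45)*(-7))*((-3 + 1/(4/3 - 2))*2) = (-9*35)*((-3 + 1/(-⅔))*2) = -315*(-3 - 3/2)*2 = -(-2835)*2/2 = -315*(-9) = 2835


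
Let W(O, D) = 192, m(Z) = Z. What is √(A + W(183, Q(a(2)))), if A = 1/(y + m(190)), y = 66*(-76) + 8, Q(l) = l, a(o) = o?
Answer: √4456914990/4818 ≈ 13.856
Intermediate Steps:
y = -5008 (y = -5016 + 8 = -5008)
A = -1/4818 (A = 1/(-5008 + 190) = 1/(-4818) = -1/4818 ≈ -0.00020756)
√(A + W(183, Q(a(2)))) = √(-1/4818 + 192) = √(925055/4818) = √4456914990/4818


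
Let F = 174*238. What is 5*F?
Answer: 207060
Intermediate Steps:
F = 41412
5*F = 5*41412 = 207060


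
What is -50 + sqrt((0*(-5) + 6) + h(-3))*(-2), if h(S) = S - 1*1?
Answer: -50 - 2*sqrt(2) ≈ -52.828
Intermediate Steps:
h(S) = -1 + S (h(S) = S - 1 = -1 + S)
-50 + sqrt((0*(-5) + 6) + h(-3))*(-2) = -50 + sqrt((0*(-5) + 6) + (-1 - 3))*(-2) = -50 + sqrt((0 + 6) - 4)*(-2) = -50 + sqrt(6 - 4)*(-2) = -50 + sqrt(2)*(-2) = -50 - 2*sqrt(2)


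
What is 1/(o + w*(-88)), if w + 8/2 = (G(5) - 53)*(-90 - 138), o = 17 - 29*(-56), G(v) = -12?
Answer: -1/1302167 ≈ -7.6795e-7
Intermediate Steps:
o = 1641 (o = 17 + 1624 = 1641)
w = 14816 (w = -4 + (-12 - 53)*(-90 - 138) = -4 - 65*(-228) = -4 + 14820 = 14816)
1/(o + w*(-88)) = 1/(1641 + 14816*(-88)) = 1/(1641 - 1303808) = 1/(-1302167) = -1/1302167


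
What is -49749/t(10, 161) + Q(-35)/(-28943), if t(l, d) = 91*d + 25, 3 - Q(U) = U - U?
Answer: -479976445/141589156 ≈ -3.3899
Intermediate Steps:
Q(U) = 3 (Q(U) = 3 - (U - U) = 3 - 1*0 = 3 + 0 = 3)
t(l, d) = 25 + 91*d
-49749/t(10, 161) + Q(-35)/(-28943) = -49749/(25 + 91*161) + 3/(-28943) = -49749/(25 + 14651) + 3*(-1/28943) = -49749/14676 - 3/28943 = -49749*1/14676 - 3/28943 = -16583/4892 - 3/28943 = -479976445/141589156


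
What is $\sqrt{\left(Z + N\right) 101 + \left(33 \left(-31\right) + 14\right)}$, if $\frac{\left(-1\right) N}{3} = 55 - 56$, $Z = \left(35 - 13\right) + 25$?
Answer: $3 \sqrt{449} \approx 63.569$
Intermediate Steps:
$Z = 47$ ($Z = 22 + 25 = 47$)
$N = 3$ ($N = - 3 \left(55 - 56\right) = \left(-3\right) \left(-1\right) = 3$)
$\sqrt{\left(Z + N\right) 101 + \left(33 \left(-31\right) + 14\right)} = \sqrt{\left(47 + 3\right) 101 + \left(33 \left(-31\right) + 14\right)} = \sqrt{50 \cdot 101 + \left(-1023 + 14\right)} = \sqrt{5050 - 1009} = \sqrt{4041} = 3 \sqrt{449}$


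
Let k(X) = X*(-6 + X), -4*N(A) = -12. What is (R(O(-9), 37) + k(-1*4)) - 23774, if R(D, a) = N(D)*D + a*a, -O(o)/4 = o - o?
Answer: -22365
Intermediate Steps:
O(o) = 0 (O(o) = -4*(o - o) = -4*0 = 0)
N(A) = 3 (N(A) = -¼*(-12) = 3)
R(D, a) = a² + 3*D (R(D, a) = 3*D + a*a = 3*D + a² = a² + 3*D)
(R(O(-9), 37) + k(-1*4)) - 23774 = ((37² + 3*0) + (-1*4)*(-6 - 1*4)) - 23774 = ((1369 + 0) - 4*(-6 - 4)) - 23774 = (1369 - 4*(-10)) - 23774 = (1369 + 40) - 23774 = 1409 - 23774 = -22365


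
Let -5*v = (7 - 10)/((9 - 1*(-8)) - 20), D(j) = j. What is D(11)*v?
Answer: -11/5 ≈ -2.2000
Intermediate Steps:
v = -⅕ (v = -(7 - 10)/(5*((9 - 1*(-8)) - 20)) = -(-3)/(5*((9 + 8) - 20)) = -(-3)/(5*(17 - 20)) = -(-3)/(5*(-3)) = -(-3)*(-1)/(5*3) = -⅕*1 = -⅕ ≈ -0.20000)
D(11)*v = 11*(-⅕) = -11/5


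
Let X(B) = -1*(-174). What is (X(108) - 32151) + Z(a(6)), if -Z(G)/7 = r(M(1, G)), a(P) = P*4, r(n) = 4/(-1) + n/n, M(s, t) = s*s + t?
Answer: -31956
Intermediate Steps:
M(s, t) = t + s² (M(s, t) = s² + t = t + s²)
r(n) = -3 (r(n) = 4*(-1) + 1 = -4 + 1 = -3)
X(B) = 174
a(P) = 4*P
Z(G) = 21 (Z(G) = -7*(-3) = 21)
(X(108) - 32151) + Z(a(6)) = (174 - 32151) + 21 = -31977 + 21 = -31956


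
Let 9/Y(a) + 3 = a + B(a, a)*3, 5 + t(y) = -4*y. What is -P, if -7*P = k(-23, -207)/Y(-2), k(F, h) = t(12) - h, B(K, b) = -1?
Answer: -176/9 ≈ -19.556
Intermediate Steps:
t(y) = -5 - 4*y
k(F, h) = -53 - h (k(F, h) = (-5 - 4*12) - h = (-5 - 48) - h = -53 - h)
Y(a) = 9/(-6 + a) (Y(a) = 9/(-3 + (a - 1*3)) = 9/(-3 + (a - 3)) = 9/(-3 + (-3 + a)) = 9/(-6 + a))
P = 176/9 (P = -(-53 - 1*(-207))/(7*(9/(-6 - 2))) = -(-53 + 207)/(7*(9/(-8))) = -22/(9*(-⅛)) = -22/(-9/8) = -22*(-8)/9 = -⅐*(-1232/9) = 176/9 ≈ 19.556)
-P = -1*176/9 = -176/9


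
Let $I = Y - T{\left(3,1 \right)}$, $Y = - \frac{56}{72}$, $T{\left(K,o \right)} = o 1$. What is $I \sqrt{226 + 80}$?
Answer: $- \frac{16 \sqrt{34}}{3} \approx -31.098$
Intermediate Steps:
$T{\left(K,o \right)} = o$
$Y = - \frac{7}{9}$ ($Y = \left(-56\right) \frac{1}{72} = - \frac{7}{9} \approx -0.77778$)
$I = - \frac{16}{9}$ ($I = - \frac{7}{9} - 1 = - \frac{16}{9} \approx -1.7778$)
$I \sqrt{226 + 80} = - \frac{16 \sqrt{226 + 80}}{9} = - \frac{16 \sqrt{306}}{9} = - \frac{16 \cdot 3 \sqrt{34}}{9} = - \frac{16 \sqrt{34}}{3}$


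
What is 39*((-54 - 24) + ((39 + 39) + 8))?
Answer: 312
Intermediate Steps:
39*((-54 - 24) + ((39 + 39) + 8)) = 39*(-78 + (78 + 8)) = 39*(-78 + 86) = 39*8 = 312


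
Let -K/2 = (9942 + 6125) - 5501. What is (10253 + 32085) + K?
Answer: 21206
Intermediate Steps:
K = -21132 (K = -2*((9942 + 6125) - 5501) = -2*(16067 - 5501) = -2*10566 = -21132)
(10253 + 32085) + K = (10253 + 32085) - 21132 = 42338 - 21132 = 21206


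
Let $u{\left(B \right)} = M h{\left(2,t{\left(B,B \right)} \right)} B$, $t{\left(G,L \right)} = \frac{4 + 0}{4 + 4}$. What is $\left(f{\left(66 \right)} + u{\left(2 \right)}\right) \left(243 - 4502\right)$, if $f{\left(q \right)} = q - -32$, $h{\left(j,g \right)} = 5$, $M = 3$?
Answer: $-545152$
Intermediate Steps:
$t{\left(G,L \right)} = \frac{1}{2}$ ($t{\left(G,L \right)} = \frac{4}{8} = 4 \cdot \frac{1}{8} = \frac{1}{2}$)
$f{\left(q \right)} = 32 + q$ ($f{\left(q \right)} = q + 32 = 32 + q$)
$u{\left(B \right)} = 15 B$ ($u{\left(B \right)} = 3 \cdot 5 B = 15 B$)
$\left(f{\left(66 \right)} + u{\left(2 \right)}\right) \left(243 - 4502\right) = \left(\left(32 + 66\right) + 15 \cdot 2\right) \left(243 - 4502\right) = \left(98 + 30\right) \left(-4259\right) = 128 \left(-4259\right) = -545152$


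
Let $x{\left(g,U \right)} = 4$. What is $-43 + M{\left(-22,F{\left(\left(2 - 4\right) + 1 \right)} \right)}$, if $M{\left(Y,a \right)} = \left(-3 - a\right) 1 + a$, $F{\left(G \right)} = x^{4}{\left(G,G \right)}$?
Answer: $-46$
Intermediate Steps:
$F{\left(G \right)} = 256$ ($F{\left(G \right)} = 4^{4} = 256$)
$M{\left(Y,a \right)} = -3$ ($M{\left(Y,a \right)} = \left(-3 - a\right) + a = -3$)
$-43 + M{\left(-22,F{\left(\left(2 - 4\right) + 1 \right)} \right)} = -43 - 3 = -46$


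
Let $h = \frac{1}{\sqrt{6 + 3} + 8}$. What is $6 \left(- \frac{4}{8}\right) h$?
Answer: $- \frac{3}{11} \approx -0.27273$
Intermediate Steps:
$h = \frac{1}{11}$ ($h = \frac{1}{\sqrt{9} + 8} = \frac{1}{3 + 8} = \frac{1}{11} \approx 0.090909$)
$6 \left(- \frac{4}{8}\right) h = 6 \left(- \frac{4}{8}\right) \frac{1}{11} = 6 \left(\left(-1\right) \frac{1}{2}\right) \frac{1}{11} = 6 \left(- \frac{1}{2}\right) \frac{1}{11} = \left(-3\right) \frac{1}{11} = - \frac{3}{11}$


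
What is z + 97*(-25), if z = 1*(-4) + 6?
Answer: -2423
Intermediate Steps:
z = 2 (z = -4 + 6 = 2)
z + 97*(-25) = 2 + 97*(-25) = 2 - 2425 = -2423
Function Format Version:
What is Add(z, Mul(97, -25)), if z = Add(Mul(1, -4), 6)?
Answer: -2423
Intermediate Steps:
z = 2 (z = Add(-4, 6) = 2)
Add(z, Mul(97, -25)) = Add(2, Mul(97, -25)) = Add(2, -2425) = -2423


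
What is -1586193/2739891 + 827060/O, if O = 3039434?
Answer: -60835111531/198278996707 ≈ -0.30682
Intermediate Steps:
-1586193/2739891 + 827060/O = -1586193/2739891 + 827060/3039434 = -1586193*1/2739891 + 827060*(1/3039434) = -75533/130471 + 413530/1519717 = -60835111531/198278996707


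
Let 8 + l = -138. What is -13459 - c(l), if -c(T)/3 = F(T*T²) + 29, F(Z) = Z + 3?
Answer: -9349771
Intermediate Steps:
l = -146 (l = -8 - 138 = -146)
F(Z) = 3 + Z
c(T) = -96 - 3*T³ (c(T) = -3*((3 + T*T²) + 29) = -3*((3 + T³) + 29) = -3*(32 + T³) = -96 - 3*T³)
-13459 - c(l) = -13459 - (-96 - 3*(-146)³) = -13459 - (-96 - 3*(-3112136)) = -13459 - (-96 + 9336408) = -13459 - 1*9336312 = -13459 - 9336312 = -9349771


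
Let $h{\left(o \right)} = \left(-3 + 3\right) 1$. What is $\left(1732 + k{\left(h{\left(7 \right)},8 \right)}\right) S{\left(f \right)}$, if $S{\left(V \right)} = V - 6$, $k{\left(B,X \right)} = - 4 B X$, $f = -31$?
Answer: $-64084$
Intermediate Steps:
$h{\left(o \right)} = 0$ ($h{\left(o \right)} = 0 \cdot 1 = 0$)
$k{\left(B,X \right)} = - 4 B X$
$S{\left(V \right)} = -6 + V$ ($S{\left(V \right)} = V - 6 = -6 + V$)
$\left(1732 + k{\left(h{\left(7 \right)},8 \right)}\right) S{\left(f \right)} = \left(1732 - 0 \cdot 8\right) \left(-6 - 31\right) = \left(1732 + 0\right) \left(-37\right) = 1732 \left(-37\right) = -64084$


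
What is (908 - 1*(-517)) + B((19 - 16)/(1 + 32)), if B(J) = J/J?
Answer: 1426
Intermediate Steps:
B(J) = 1
(908 - 1*(-517)) + B((19 - 16)/(1 + 32)) = (908 - 1*(-517)) + 1 = (908 + 517) + 1 = 1425 + 1 = 1426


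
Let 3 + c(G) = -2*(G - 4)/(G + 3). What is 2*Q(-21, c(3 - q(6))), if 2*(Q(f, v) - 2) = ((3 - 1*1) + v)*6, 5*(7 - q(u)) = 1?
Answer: -119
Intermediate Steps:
q(u) = 34/5 (q(u) = 7 - ⅕*1 = 7 - ⅕ = 34/5)
c(G) = -3 - 2*(-4 + G)/(3 + G) (c(G) = -3 - 2*(G - 4)/(G + 3) = -3 - 2*(-4 + G)/(3 + G))
Q(f, v) = 8 + 3*v (Q(f, v) = 2 + (((3 - 1*1) + v)*6)/2 = 2 + (((3 - 1) + v)*6)/2 = 2 + ((2 + v)*6)/2 = 2 + (12 + 6*v)/2 = 2 + (6 + 3*v) = 8 + 3*v)
2*Q(-21, c(3 - q(6))) = 2*(8 + 3*((-1 - 5*(3 - 1*34/5))/(3 + (3 - 1*34/5)))) = 2*(8 + 3*((-1 - 5*(3 - 34/5))/(3 + (3 - 34/5)))) = 2*(8 + 3*((-1 - 5*(-19/5))/(3 - 19/5))) = 2*(8 + 3*((-1 + 19)/(-⅘))) = 2*(8 + 3*(-5/4*18)) = 2*(8 + 3*(-45/2)) = 2*(8 - 135/2) = 2*(-119/2) = -119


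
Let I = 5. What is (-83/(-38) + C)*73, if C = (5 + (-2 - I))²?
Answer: 17155/38 ≈ 451.45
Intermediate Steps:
C = 4 (C = (5 + (-2 - 1*5))² = (5 + (-2 - 5))² = (5 - 7)² = (-2)² = 4)
(-83/(-38) + C)*73 = (-83/(-38) + 4)*73 = (-83*(-1/38) + 4)*73 = (83/38 + 4)*73 = (235/38)*73 = 17155/38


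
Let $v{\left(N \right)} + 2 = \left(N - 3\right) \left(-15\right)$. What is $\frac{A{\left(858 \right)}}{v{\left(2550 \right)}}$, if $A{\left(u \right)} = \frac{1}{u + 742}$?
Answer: $- \frac{1}{61131200} \approx -1.6358 \cdot 10^{-8}$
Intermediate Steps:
$A{\left(u \right)} = \frac{1}{742 + u}$
$v{\left(N \right)} = 43 - 15 N$ ($v{\left(N \right)} = -2 + \left(N - 3\right) \left(-15\right) = -2 + \left(-3 + N\right) \left(-15\right) = -2 - \left(-45 + 15 N\right) = 43 - 15 N$)
$\frac{A{\left(858 \right)}}{v{\left(2550 \right)}} = \frac{1}{\left(742 + 858\right) \left(43 - 38250\right)} = \frac{1}{1600 \left(43 - 38250\right)} = \frac{1}{1600 \left(-38207\right)} = \frac{1}{1600} \left(- \frac{1}{38207}\right) = - \frac{1}{61131200}$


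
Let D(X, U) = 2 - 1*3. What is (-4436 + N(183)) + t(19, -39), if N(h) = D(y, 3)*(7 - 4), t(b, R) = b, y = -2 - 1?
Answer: -4420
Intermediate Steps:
y = -3
D(X, U) = -1 (D(X, U) = 2 - 3 = -1)
N(h) = -3 (N(h) = -(7 - 4) = -1*3 = -3)
(-4436 + N(183)) + t(19, -39) = (-4436 - 3) + 19 = -4439 + 19 = -4420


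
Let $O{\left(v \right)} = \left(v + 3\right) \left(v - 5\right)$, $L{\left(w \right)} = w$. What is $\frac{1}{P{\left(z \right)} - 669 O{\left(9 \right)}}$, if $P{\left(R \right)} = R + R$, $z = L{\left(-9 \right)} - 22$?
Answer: $- \frac{1}{32174} \approx -3.1081 \cdot 10^{-5}$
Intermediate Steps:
$O{\left(v \right)} = \left(-5 + v\right) \left(3 + v\right)$ ($O{\left(v \right)} = \left(3 + v\right) \left(-5 + v\right) = \left(-5 + v\right) \left(3 + v\right)$)
$z = -31$ ($z = -9 - 22 = -31$)
$P{\left(R \right)} = 2 R$
$\frac{1}{P{\left(z \right)} - 669 O{\left(9 \right)}} = \frac{1}{2 \left(-31\right) - 669 \left(-15 + 9^{2} - 18\right)} = \frac{1}{-62 - 669 \left(-15 + 81 - 18\right)} = \frac{1}{-62 - 32112} = \frac{1}{-32174} = - \frac{1}{32174}$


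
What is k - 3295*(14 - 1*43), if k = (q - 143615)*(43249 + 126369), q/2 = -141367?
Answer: -72316369127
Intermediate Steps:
q = -282734 (q = 2*(-141367) = -282734)
k = -72316464682 (k = (-282734 - 143615)*(43249 + 126369) = -426349*169618 = -72316464682)
k - 3295*(14 - 1*43) = -72316464682 - 3295*(14 - 1*43) = -72316464682 - 3295*(14 - 43) = -72316464682 - 3295*(-29) = -72316464682 + 95555 = -72316369127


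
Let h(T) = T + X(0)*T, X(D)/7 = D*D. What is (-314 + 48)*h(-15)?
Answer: 3990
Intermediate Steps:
X(D) = 7*D² (X(D) = 7*(D*D) = 7*D²)
h(T) = T (h(T) = T + (7*0²)*T = T + (7*0)*T = T + 0*T = T + 0 = T)
(-314 + 48)*h(-15) = (-314 + 48)*(-15) = -266*(-15) = 3990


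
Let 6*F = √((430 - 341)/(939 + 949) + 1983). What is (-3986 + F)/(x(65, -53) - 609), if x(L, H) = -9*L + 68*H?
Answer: 1993/2399 - √441791174/13587936 ≈ 0.82922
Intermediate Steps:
F = √441791174/2832 (F = √((430 - 341)/(939 + 949) + 1983)/6 = √(89/1888 + 1983)/6 = √(3743993/1888)/6 = (√441791174/472)/6 = √441791174/2832 ≈ 7.4219)
(-3986 + F)/(x(65, -53) - 609) = (-3986 + √441791174/2832)/((-9*65 + 68*(-53)) - 609) = (-3986 + √441791174/2832)/((-585 - 3604) - 609) = (-3986 + √441791174/2832)/(-4189 - 609) = (-3986 + √441791174/2832)/(-4798) = (-3986 + √441791174/2832)*(-1/4798) = 1993/2399 - √441791174/13587936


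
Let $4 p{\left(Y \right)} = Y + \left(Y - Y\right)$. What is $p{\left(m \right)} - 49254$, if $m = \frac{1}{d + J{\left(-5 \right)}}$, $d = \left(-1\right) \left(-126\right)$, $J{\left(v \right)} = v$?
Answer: $- \frac{23838935}{484} \approx -49254.0$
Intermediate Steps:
$d = 126$
$m = \frac{1}{121}$ ($m = \frac{1}{126 - 5} = \frac{1}{121} \approx 0.0082645$)
$p{\left(Y \right)} = \frac{Y}{4}$ ($p{\left(Y \right)} = \frac{Y + \left(Y - Y\right)}{4} = \frac{Y + 0}{4} = \frac{Y}{4}$)
$p{\left(m \right)} - 49254 = \frac{1}{4} \cdot \frac{1}{121} - 49254 = \frac{1}{484} - 49254 = - \frac{23838935}{484}$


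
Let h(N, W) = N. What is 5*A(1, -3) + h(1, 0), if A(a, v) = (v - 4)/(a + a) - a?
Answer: -43/2 ≈ -21.500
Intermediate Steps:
A(a, v) = -a + (-4 + v)/(2*a) (A(a, v) = (-4 + v)/((2*a)) - a = (-4 + v)*(1/(2*a)) - a = (-4 + v)/(2*a) - a = -a + (-4 + v)/(2*a))
5*A(1, -3) + h(1, 0) = 5*((-2 + (1/2)*(-3) - 1*1**2)/1) + 1 = 5*(1*(-2 - 3/2 - 1*1)) + 1 = 5*(1*(-2 - 3/2 - 1)) + 1 = 5*(1*(-9/2)) + 1 = 5*(-9/2) + 1 = -45/2 + 1 = -43/2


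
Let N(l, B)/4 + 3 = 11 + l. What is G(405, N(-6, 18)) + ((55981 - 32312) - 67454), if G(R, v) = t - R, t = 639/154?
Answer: -6804621/154 ≈ -44186.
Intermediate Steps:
N(l, B) = 32 + 4*l (N(l, B) = -12 + 4*(11 + l) = -12 + (44 + 4*l) = 32 + 4*l)
t = 639/154 (t = 639*(1/154) = 639/154 ≈ 4.1494)
G(R, v) = 639/154 - R
G(405, N(-6, 18)) + ((55981 - 32312) - 67454) = (639/154 - 1*405) + ((55981 - 32312) - 67454) = (639/154 - 405) + (23669 - 67454) = -61731/154 - 43785 = -6804621/154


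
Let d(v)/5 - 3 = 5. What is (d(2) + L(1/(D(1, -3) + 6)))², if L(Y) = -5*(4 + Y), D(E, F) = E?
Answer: 18225/49 ≈ 371.94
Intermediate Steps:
d(v) = 40 (d(v) = 15 + 5*5 = 15 + 25 = 40)
L(Y) = -20 - 5*Y
(d(2) + L(1/(D(1, -3) + 6)))² = (40 + (-20 - 5/(1 + 6)))² = (40 + (-20 - 5/7))² = (40 - 145/7)² = (135/7)² = 18225/49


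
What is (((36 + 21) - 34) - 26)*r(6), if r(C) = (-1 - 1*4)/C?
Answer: 5/2 ≈ 2.5000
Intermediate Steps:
r(C) = -5/C (r(C) = (-1 - 4)/C = -5/C)
(((36 + 21) - 34) - 26)*r(6) = (((36 + 21) - 34) - 26)*(-5/6) = ((57 - 34) - 26)*(-5*⅙) = (23 - 26)*(-⅚) = -3*(-⅚) = 5/2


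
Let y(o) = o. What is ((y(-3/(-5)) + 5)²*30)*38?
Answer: 178752/5 ≈ 35750.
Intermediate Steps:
((y(-3/(-5)) + 5)²*30)*38 = ((-3/(-5) + 5)²*30)*38 = ((-3*(-⅕) + 5)²*30)*38 = ((⅗ + 5)²*30)*38 = ((28/5)²*30)*38 = ((784/25)*30)*38 = (4704/5)*38 = 178752/5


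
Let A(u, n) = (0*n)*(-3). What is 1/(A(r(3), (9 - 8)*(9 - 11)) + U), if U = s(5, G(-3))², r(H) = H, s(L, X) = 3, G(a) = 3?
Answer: ⅑ ≈ 0.11111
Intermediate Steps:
A(u, n) = 0 (A(u, n) = 0*(-3) = 0)
U = 9 (U = 3² = 9)
1/(A(r(3), (9 - 8)*(9 - 11)) + U) = 1/(0 + 9) = 1/9 = ⅑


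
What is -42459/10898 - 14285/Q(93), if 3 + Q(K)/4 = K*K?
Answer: -812039993/188448216 ≈ -4.3091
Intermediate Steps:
Q(K) = -12 + 4*K² (Q(K) = -12 + 4*(K*K) = -12 + 4*K²)
-42459/10898 - 14285/Q(93) = -42459/10898 - 14285/(-12 + 4*93²) = -42459*1/10898 - 14285/(-12 + 4*8649) = -42459/10898 - 14285/(-12 + 34596) = -42459/10898 - 14285/34584 = -812039993/188448216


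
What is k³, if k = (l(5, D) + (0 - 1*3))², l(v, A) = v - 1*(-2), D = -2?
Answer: 4096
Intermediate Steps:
l(v, A) = 2 + v (l(v, A) = v + 2 = 2 + v)
k = 16 (k = ((2 + 5) + (0 - 1*3))² = (7 + (0 - 3))² = (7 - 3)² = 4² = 16)
k³ = 16³ = 4096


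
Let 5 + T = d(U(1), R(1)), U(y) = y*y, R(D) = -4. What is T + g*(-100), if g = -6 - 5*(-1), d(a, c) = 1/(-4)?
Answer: 379/4 ≈ 94.750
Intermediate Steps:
U(y) = y**2
d(a, c) = -1/4
g = -1 (g = -6 + 5 = -1)
T = -21/4 (T = -5 - 1/4 = -21/4 ≈ -5.2500)
T + g*(-100) = -21/4 - 1*(-100) = -21/4 + 100 = 379/4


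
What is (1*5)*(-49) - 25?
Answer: -270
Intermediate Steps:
(1*5)*(-49) - 25 = 5*(-49) - 25 = -245 - 25 = -270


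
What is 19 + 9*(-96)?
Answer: -845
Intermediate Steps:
19 + 9*(-96) = 19 - 864 = -845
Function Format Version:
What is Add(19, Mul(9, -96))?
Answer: -845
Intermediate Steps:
Add(19, Mul(9, -96)) = Add(19, -864) = -845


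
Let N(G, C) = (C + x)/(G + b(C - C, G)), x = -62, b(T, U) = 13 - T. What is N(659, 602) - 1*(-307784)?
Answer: 17235949/56 ≈ 3.0779e+5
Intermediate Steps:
N(G, C) = (-62 + C)/(13 + G) (N(G, C) = (C - 62)/(G + (13 - (C - C))) = (-62 + C)/(G + (13 - 1*0)) = (-62 + C)/(G + (13 + 0)) = (-62 + C)/(G + 13) = (-62 + C)/(13 + G))
N(659, 602) - 1*(-307784) = (-62 + 602)/(13 + 659) - 1*(-307784) = 540/672 + 307784 = (1/672)*540 + 307784 = 45/56 + 307784 = 17235949/56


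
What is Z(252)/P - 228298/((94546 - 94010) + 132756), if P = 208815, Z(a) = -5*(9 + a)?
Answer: -2249459/1308574 ≈ -1.7190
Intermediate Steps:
Z(a) = -45 - 5*a
Z(252)/P - 228298/((94546 - 94010) + 132756) = (-45 - 5*252)/208815 - 228298/((94546 - 94010) + 132756) = (-45 - 1260)*(1/208815) - 228298/(536 + 132756) = -1305*1/208815 - 228298/133292 = -87/13921 - 228298*1/133292 = -87/13921 - 161/94 = -2249459/1308574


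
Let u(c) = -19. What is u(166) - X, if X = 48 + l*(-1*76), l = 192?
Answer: 14525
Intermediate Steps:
X = -14544 (X = 48 + 192*(-1*76) = 48 + 192*(-76) = 48 - 14592 = -14544)
u(166) - X = -19 - 1*(-14544) = -19 + 14544 = 14525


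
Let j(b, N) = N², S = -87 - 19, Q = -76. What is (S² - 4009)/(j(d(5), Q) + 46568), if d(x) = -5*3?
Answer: 803/5816 ≈ 0.13807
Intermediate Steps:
d(x) = -15
S = -106
(S² - 4009)/(j(d(5), Q) + 46568) = ((-106)² - 4009)/((-76)² + 46568) = (11236 - 4009)/(5776 + 46568) = 7227/52344 = 7227*(1/52344) = 803/5816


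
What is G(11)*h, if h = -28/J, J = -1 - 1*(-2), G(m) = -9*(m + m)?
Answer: 5544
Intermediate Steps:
G(m) = -18*m
J = 1 (J = -1 + 2 = 1)
h = -28 (h = -28/1 = -28*1 = -28)
G(11)*h = -18*11*(-28) = -198*(-28) = 5544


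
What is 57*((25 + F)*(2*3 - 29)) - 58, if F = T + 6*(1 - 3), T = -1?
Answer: -15790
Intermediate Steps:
F = -13 (F = -1 + 6*(1 - 3) = -1 + 6*(-2) = -1 - 12 = -13)
57*((25 + F)*(2*3 - 29)) - 58 = 57*((25 - 13)*(2*3 - 29)) - 58 = 57*(12*(6 - 29)) - 58 = 57*(12*(-23)) - 58 = 57*(-276) - 58 = -15732 - 58 = -15790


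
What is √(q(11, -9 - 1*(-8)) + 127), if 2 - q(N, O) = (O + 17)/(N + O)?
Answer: 7*√65/5 ≈ 11.287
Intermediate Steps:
q(N, O) = 2 - (17 + O)/(N + O) (q(N, O) = 2 - (O + 17)/(N + O) = 2 - (17 + O)/(N + O))
√(q(11, -9 - 1*(-8)) + 127) = √((-17 + (-9 - 1*(-8)) + 2*11)/(11 + (-9 - 1*(-8))) + 127) = √((-17 + (-9 + 8) + 22)/(11 + (-9 + 8)) + 127) = √((-17 - 1 + 22)/(11 - 1) + 127) = √(4/10 + 127) = √((⅒)*4 + 127) = √(⅖ + 127) = √(637/5) = 7*√65/5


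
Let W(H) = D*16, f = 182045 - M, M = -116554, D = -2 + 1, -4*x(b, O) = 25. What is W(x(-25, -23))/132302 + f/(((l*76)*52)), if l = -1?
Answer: -19752654065/261428752 ≈ -75.557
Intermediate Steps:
x(b, O) = -25/4 (x(b, O) = -¼*25 = -25/4)
D = -1
f = 298599 (f = 182045 - 1*(-116554) = 182045 + 116554 = 298599)
W(H) = -16 (W(H) = -1*16 = -16)
W(x(-25, -23))/132302 + f/(((l*76)*52)) = -16/132302 + 298599/((-1*76*52)) = -16*1/132302 + 298599/((-76*52)) = -8/66151 + 298599/(-3952) = -8/66151 + 298599*(-1/3952) = -8/66151 - 298599/3952 = -19752654065/261428752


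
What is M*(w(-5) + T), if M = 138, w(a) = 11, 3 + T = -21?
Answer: -1794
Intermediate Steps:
T = -24 (T = -3 - 21 = -24)
M*(w(-5) + T) = 138*(11 - 24) = 138*(-13) = -1794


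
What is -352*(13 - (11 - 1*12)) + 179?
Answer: -4749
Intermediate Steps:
-352*(13 - (11 - 1*12)) + 179 = -352*(13 - (11 - 12)) + 179 = -352*(13 - 1*(-1)) + 179 = -352*(13 + 1) + 179 = -352*14 + 179 = -4928 + 179 = -4749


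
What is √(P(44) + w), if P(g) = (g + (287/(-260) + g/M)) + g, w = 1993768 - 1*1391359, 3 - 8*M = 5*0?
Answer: √91657472205/390 ≈ 776.28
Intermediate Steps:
M = 3/8 (M = 3/8 - 5*0/8 = 3/8 - ⅛*0 = 3/8 + 0 = 3/8 ≈ 0.37500)
w = 602409 (w = 1993768 - 1391359 = 602409)
P(g) = -287/260 + 14*g/3 (P(g) = (g + (287/(-260) + g/(3/8))) + g = (g + (287*(-1/260) + g*(8/3))) + g = (g + (-287/260 + 8*g/3)) + g = (-287/260 + 11*g/3) + g = -287/260 + 14*g/3)
√(P(44) + w) = √((-287/260 + (14/3)*44) + 602409) = √((-287/260 + 616/3) + 602409) = √(159299/780 + 602409) = √(470038319/780) = √91657472205/390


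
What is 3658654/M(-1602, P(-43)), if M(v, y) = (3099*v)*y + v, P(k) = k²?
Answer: -1829327/4589771652 ≈ -0.00039857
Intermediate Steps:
M(v, y) = v + 3099*v*y (M(v, y) = 3099*v*y + v = v + 3099*v*y)
3658654/M(-1602, P(-43)) = 3658654/((-1602*(1 + 3099*(-43)²))) = 3658654/((-1602*(1 + 3099*1849))) = 3658654/((-1602*(1 + 5730051))) = 3658654/((-1602*5730052)) = 3658654/(-9179543304) = 3658654*(-1/9179543304) = -1829327/4589771652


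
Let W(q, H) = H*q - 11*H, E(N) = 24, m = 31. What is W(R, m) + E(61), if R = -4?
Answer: -441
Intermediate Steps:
W(q, H) = -11*H + H*q
W(R, m) + E(61) = 31*(-11 - 4) + 24 = 31*(-15) + 24 = -465 + 24 = -441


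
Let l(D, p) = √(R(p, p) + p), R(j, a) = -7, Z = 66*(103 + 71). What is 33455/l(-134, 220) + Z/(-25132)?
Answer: -2871/6283 + 33455*√213/213 ≈ 2291.8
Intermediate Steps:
Z = 11484 (Z = 66*174 = 11484)
l(D, p) = √(-7 + p)
33455/l(-134, 220) + Z/(-25132) = 33455/(√(-7 + 220)) + 11484/(-25132) = 33455/(√213) + 11484*(-1/25132) = 33455*(√213/213) - 2871/6283 = 33455*√213/213 - 2871/6283 = -2871/6283 + 33455*√213/213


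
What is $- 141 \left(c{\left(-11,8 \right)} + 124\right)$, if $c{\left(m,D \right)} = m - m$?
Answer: $-17484$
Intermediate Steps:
$c{\left(m,D \right)} = 0$
$- 141 \left(c{\left(-11,8 \right)} + 124\right) = - 141 \left(0 + 124\right) = \left(-141\right) 124 = -17484$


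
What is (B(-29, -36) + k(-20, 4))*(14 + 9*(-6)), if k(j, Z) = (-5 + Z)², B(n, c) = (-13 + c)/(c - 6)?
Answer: -260/3 ≈ -86.667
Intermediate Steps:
B(n, c) = (-13 + c)/(-6 + c)
(B(-29, -36) + k(-20, 4))*(14 + 9*(-6)) = ((-13 - 36)/(-6 - 36) + (-5 + 4)²)*(14 + 9*(-6)) = (-49/(-42) + (-1)²)*(14 - 54) = (-1/42*(-49) + 1)*(-40) = (7/6 + 1)*(-40) = (13/6)*(-40) = -260/3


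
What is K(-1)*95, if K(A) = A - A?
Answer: 0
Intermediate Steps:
K(A) = 0
K(-1)*95 = 0*95 = 0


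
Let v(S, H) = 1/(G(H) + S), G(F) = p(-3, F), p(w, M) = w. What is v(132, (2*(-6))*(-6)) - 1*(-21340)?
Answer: 2752861/129 ≈ 21340.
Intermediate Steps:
G(F) = -3
v(S, H) = 1/(-3 + S)
v(132, (2*(-6))*(-6)) - 1*(-21340) = 1/(-3 + 132) - 1*(-21340) = 1/129 + 21340 = 2752861/129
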